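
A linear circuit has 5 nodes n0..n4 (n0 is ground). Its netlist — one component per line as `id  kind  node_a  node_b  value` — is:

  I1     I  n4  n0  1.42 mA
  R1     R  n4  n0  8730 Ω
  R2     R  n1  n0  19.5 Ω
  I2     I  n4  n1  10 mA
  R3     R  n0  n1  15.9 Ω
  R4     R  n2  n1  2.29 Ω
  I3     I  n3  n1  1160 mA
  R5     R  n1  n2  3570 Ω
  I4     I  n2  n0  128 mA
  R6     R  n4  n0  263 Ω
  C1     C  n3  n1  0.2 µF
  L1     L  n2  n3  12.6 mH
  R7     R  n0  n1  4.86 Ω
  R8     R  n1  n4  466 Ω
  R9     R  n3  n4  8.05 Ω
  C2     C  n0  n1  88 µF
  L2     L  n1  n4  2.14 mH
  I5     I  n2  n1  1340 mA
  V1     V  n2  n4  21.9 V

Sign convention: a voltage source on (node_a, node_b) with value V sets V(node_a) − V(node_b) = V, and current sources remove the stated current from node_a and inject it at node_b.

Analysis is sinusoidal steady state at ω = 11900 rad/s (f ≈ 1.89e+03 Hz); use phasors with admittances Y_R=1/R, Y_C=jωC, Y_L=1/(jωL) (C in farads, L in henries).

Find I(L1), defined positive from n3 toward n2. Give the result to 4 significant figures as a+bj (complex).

-0.006496+0.2084j A

Element admittances at ω=11900 rad/s:
  I1: injects 0.00142 A into n0 (from n4)
  Y(R1) = 0.0001145+0.000j S between n4,n0
  Y(R2) = 0.05128+0.000j S between n1,n0
  I2: injects 0.01 A into n1 (from n4)
  Y(R3) = 0.06289+0.000j S between n0,n1
  Y(R4) = 0.4367+0.000j S between n2,n1
  I3: injects 1.16 A into n1 (from n3)
  Y(R5) = 0.0002801+0.000j S between n1,n2
  I4: injects 0.128 A into n0 (from n2)
  Y(R6) = 0.003802+0.000j S between n4,n0
  Y(C1) = 0.000+0.002380j S between n3,n1
  Y(L1) = 0.000-0.006669j S between n2,n3
  Y(R7) = 0.2058+0.000j S between n0,n1
  Y(R8) = 0.002146+0.000j S between n1,n4
  Y(R9) = 0.1242+0.000j S between n3,n4
  Y(C2) = 0.000+1.047j S between n0,n1
  Y(L2) = 0.000-0.03927j S between n1,n4
  I5: injects 1.34 A into n1 (from n2)
  V1: constraint V(n2)−V(n4) = 21.9
Assemble and solve the 5×5 MNA system:
  V(n1)=0.001631+0.02169j  V(n2)=-5.476-2.208j  V(n3)=-36.72-3.182j  V(n4)=-27.38-2.208j
  i(V1)=0.9190+1.183j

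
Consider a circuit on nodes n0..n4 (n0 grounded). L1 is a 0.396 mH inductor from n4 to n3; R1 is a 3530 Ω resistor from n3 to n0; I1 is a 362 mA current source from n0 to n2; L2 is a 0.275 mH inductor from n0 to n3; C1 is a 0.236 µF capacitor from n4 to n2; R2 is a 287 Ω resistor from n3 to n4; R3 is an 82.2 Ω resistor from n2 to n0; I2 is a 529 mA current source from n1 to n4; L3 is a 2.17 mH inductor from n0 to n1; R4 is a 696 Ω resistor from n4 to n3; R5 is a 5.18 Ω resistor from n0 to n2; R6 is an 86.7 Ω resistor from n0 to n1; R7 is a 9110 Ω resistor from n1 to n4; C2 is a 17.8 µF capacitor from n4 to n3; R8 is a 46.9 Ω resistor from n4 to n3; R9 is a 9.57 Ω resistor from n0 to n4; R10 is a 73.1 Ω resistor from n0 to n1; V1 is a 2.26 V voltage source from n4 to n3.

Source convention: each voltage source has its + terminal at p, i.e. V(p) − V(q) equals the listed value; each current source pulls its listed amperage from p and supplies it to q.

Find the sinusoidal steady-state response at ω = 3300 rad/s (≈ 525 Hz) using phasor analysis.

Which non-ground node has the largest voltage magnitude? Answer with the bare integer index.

1

MNA unknowns: 4 node voltages V₁..V_4 plus 1 source current (V1)
L1: Y=0.000-0.7652j on G[4,3]
R1: Y=0.0002833+0.000j on G[3,0]
I1: z[0]−=0.362, z[2]+=0.362
L2: Y=0.000-1.102j on G[0,3]
C1: Y=0.000+0.0007788j on G[4,2]
R2: Y=0.003484+0.000j on G[3,4]
R3: Y=0.01217+0.000j on G[2,0]
I2: z[1]−=0.529, z[4]+=0.529
L3: Y=0.000-0.1396j on G[0,1]
R4: Y=0.001437+0.000j on G[4,3]
R5: Y=0.1931+0.000j on G[0,2]
R6: Y=0.01153+0.000j on G[0,1]
R7: Y=0.0001098+0.000j on G[1,4]
C2: Y=0.000+0.05874j on G[4,3]
R8: Y=0.02132+0.000j on G[4,3]
R9: Y=0.1045+0.000j on G[0,4]
R10: Y=0.01368+0.000j on G[0,1]
V1: row V4−V3=2.26, i_V1 at 4,3
solve → V1=-0.6650-3.666j, V2=1.763+0.001984j, V3=0.02579+0.2632j, V4=2.286+0.2632j
aux → i_V1=0.2307+1.568j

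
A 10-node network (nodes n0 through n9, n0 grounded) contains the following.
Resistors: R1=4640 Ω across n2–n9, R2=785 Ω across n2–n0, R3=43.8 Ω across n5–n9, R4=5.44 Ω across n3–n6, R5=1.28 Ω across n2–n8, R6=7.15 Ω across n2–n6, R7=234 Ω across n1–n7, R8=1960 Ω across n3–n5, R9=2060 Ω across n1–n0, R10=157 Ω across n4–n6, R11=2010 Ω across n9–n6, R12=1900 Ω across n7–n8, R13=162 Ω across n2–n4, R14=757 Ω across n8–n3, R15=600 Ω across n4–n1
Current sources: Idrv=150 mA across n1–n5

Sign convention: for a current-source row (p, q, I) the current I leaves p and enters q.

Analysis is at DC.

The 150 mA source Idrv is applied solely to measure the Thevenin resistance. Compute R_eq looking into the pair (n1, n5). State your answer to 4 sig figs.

R_eq = 1271. Ω

MNA unknowns: 9 node voltages V₁..V_9
R1: Y=0.0002155 on G[2,9]
R2: Y=0.001274 on G[2,0]
R3: Y=0.02283 on G[5,9]
R4: Y=0.1838 on G[3,6]
R5: Y=0.7812 on G[2,8]
R6: Y=0.1399 on G[2,6]
R7: Y=0.004274 on G[1,7]
R8: Y=0.0005102 on G[3,5]
R9: Y=0.0004854 on G[1,0]
R10: Y=0.006369 on G[4,6]
R11: Y=0.0004975 on G[9,6]
R12: Y=0.0005263 on G[7,8]
R13: Y=0.006173 on G[2,4]
R14: Y=0.001321 on G[8,3]
R15: Y=0.001667 on G[4,1]
Idrv: z[1]−=0.15, z[5]+=0.15
solve → V1=-47.29, V2=18.02, V3=18.87, V4=10.59, V5=143.4, V6=18.53, V7=-40.13, V8=17.98, V9=139.6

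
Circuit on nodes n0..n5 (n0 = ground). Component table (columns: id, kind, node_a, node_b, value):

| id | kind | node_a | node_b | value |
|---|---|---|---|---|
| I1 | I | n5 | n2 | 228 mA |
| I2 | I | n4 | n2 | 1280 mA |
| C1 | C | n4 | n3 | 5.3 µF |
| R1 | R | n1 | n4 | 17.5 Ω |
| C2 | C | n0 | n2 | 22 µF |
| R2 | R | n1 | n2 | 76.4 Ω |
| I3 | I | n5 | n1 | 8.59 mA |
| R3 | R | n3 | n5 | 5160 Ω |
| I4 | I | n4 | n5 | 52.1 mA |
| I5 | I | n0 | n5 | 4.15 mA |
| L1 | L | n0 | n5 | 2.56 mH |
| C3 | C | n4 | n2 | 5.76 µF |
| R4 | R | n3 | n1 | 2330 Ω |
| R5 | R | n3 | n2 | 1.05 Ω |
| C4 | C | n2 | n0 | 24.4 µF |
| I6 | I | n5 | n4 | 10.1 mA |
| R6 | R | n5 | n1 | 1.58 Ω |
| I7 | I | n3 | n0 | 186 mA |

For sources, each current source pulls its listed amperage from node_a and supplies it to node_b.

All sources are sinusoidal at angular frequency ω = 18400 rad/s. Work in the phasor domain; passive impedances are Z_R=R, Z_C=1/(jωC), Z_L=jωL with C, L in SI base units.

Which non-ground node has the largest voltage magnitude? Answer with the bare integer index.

4

Apply KCL at each of the 5 non-ground nodes and solve the resulting linear system.
Node n1: branches {R1, R2, I3, R4, R6} → V_1 = -5.150+4.703j
Node n2: branches {I1, I2, C2, R2, C3, R5, C4} → V_2 = -0.1393+0.3252j
Node n3: branches {C1, R3, R4, R5, I7} → V_3 = -1.110+0.2898j
Node n4: branches {I2, C1, R1, I4, C3, I6} → V_4 = -1.483+7.834j
Node n5: branches {I1, I3, R3, I4, I5, L1, I6, R6} → V_5 = -5.601+4.514j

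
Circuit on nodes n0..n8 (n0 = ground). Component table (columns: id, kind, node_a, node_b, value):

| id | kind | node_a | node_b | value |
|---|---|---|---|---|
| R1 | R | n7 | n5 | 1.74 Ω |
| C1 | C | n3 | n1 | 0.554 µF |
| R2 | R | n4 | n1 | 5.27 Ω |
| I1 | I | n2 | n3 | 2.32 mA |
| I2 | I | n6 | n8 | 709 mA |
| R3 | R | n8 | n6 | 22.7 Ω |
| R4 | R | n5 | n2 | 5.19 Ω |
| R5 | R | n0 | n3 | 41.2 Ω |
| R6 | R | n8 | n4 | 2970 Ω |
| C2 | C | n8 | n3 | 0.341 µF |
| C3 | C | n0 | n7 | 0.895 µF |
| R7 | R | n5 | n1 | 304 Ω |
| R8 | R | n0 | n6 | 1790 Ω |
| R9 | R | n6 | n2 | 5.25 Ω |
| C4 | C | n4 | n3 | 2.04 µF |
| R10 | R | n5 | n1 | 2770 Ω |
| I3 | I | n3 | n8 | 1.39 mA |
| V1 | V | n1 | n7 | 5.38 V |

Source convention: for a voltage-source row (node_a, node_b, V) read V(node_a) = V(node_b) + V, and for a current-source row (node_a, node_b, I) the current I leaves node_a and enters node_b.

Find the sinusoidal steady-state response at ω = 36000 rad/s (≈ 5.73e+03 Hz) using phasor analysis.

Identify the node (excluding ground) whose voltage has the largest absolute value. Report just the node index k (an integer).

Element admittances at ω=36000 rad/s:
  Y(R1) = 0.5747+0.000j S between n7,n5
  Y(C1) = 0.000+0.01994j S between n3,n1
  Y(R2) = 0.1898+0.000j S between n4,n1
  I1: injects 0.00232 A into n3 (from n2)
  I2: injects 0.709 A into n8 (from n6)
  Y(R3) = 0.04405+0.000j S between n8,n6
  Y(R4) = 0.1927+0.000j S between n5,n2
  Y(R5) = 0.02427+0.000j S between n0,n3
  Y(R6) = 0.0003367+0.000j S between n8,n4
  Y(C2) = 0.000+0.01228j S between n8,n3
  Y(C3) = 0.000+0.03222j S between n0,n7
  Y(R7) = 0.003289+0.000j S between n5,n1
  Y(R8) = 0.0005587+0.000j S between n0,n6
  Y(R9) = 0.1905+0.000j S between n6,n2
  Y(C4) = 0.000+0.07344j S between n4,n3
  Y(R10) = 0.0003610+0.000j S between n5,n1
  I3: injects 0.00139 A into n8 (from n3)
  V1: constraint V(n1)−V(n7) = 5.38
Assemble and solve the 9×9 MNA system:
  V(n1)=3.124+2.519j  V(n2)=-2.588+1.788j  V(n3)=3.409+2.967j  V(n4)=3.022+2.662j  V(n5)=-2.314+2.336j  V(n6)=-2.854+1.234j  V(n7)=-2.256+2.519j  V(n8)=12.06-1.147j
  i(V1)=-0.04813+0.03220j

8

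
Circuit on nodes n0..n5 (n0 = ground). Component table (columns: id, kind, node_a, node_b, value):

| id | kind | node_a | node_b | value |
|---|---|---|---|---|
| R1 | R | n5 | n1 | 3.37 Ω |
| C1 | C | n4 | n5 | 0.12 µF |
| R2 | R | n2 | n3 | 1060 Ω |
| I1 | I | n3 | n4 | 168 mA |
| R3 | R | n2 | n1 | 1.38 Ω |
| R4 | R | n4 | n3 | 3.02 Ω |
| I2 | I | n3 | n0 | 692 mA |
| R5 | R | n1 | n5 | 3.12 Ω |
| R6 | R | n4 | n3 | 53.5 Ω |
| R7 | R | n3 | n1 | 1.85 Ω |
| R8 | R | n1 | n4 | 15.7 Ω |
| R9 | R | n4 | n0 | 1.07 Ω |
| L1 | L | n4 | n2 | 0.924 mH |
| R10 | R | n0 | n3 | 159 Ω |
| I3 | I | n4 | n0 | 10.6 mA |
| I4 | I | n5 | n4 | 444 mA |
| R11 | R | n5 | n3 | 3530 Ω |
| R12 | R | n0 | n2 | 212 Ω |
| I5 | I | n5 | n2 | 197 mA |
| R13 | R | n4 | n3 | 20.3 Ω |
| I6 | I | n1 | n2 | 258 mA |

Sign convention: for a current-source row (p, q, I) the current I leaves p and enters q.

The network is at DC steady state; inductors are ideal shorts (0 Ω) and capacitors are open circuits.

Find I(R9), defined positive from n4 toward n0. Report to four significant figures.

-0.6840 A

MNA unknowns: 5 node voltages V₁..V_5 plus 1 source current (L1)
R1: Y=0.2967 on G[5,1]
C1: Y=0.000 on G[4,5]
R2: Y=0.0009434 on G[2,3]
I1: z[3]−=0.168, z[4]+=0.168
R3: Y=0.7246 on G[2,1]
R4: Y=0.3311 on G[4,3]
I2: z[3]−=0.692, z[0]+=0.692
R5: Y=0.3205 on G[1,5]
R6: Y=0.01869 on G[4,3]
R7: Y=0.5405 on G[3,1]
R8: Y=0.06369 on G[1,4]
R9: Y=0.9346 on G[4,0]
L1: row V4−V2=0, i_L1 at 4,2
R10: Y=0.006289 on G[0,3]
I3: z[4]−=0.0106, z[0]+=0.0106
I4: z[5]−=0.444, z[4]+=0.444
R11: Y=0.0002833 on G[5,3]
R12: Y=0.004717 on G[0,2]
I5: z[5]−=0.197, z[2]+=0.197
R13: Y=0.04926 on G[4,3]
I6: z[1]−=0.258, z[2]+=0.258
solve → V1=-2.092, V2=-0.7319, V3=-2.412, V4=-0.7319, V5=-3.130
aux → i_L1=0.5284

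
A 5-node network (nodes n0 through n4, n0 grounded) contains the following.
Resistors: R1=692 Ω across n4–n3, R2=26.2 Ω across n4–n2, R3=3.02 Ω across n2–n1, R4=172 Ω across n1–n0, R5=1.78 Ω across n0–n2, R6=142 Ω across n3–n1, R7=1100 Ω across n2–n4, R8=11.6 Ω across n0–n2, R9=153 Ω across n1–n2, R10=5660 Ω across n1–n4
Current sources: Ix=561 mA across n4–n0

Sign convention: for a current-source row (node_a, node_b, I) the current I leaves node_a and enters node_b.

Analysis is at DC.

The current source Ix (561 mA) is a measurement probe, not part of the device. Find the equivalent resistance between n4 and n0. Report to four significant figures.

Element admittances at DC:
  Y(R1) = 0.001445 S between n4,n3
  Y(R2) = 0.03817 S between n4,n2
  Y(R3) = 0.3311 S between n2,n1
  Y(R4) = 0.005814 S between n1,n0
  Y(R5) = 0.5618 S between n0,n2
  Y(R6) = 0.007042 S between n3,n1
  Y(R7) = 0.0009091 S between n2,n4
  Y(R8) = 0.08621 S between n0,n2
  Y(R9) = 0.006536 S between n1,n2
  Y(R10) = 0.0001767 S between n1,n4
  Ix: injects 0.561 A into n0 (from n4)
Assemble and solve the 4×4 MNA system:
  V(n1)=-0.8985  V(n2)=-0.8577  V(n3)=-3.253  V(n4)=-14.73

R_eq = 26.25 Ω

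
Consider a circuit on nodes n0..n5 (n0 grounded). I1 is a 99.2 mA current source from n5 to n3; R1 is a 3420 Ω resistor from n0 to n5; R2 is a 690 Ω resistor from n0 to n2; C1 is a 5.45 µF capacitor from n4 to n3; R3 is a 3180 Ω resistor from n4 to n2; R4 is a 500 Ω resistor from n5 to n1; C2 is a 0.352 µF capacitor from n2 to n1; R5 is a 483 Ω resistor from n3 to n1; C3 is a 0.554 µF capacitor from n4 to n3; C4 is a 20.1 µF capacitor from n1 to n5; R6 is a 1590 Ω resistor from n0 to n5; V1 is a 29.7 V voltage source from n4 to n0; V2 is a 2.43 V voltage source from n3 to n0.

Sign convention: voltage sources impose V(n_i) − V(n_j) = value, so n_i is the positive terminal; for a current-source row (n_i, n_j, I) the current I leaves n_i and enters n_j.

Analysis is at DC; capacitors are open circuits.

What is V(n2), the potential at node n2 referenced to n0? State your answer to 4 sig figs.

5.295 V

MNA unknowns: 5 node voltages V₁..V_5 plus 2 source currents (V1, V2)
I1: z[5]−=0.0992, z[3]+=0.0992
R1: Y=0.0002924 on G[0,5]
R2: Y=0.001449 on G[0,2]
C1: Y=0.000 on G[4,3]
R3: Y=0.0003145 on G[4,2]
R4: Y=0.002000 on G[5,1]
C2: Y=0.000 on G[2,1]
R5: Y=0.002070 on G[3,1]
C3: Y=0.000 on G[4,3]
C4: Y=0.000 on G[1,5]
R6: Y=0.0006289 on G[0,5]
V1: row V4−V0=29.7, i_V1 at 4,0
V2: row V3−V0=2.43, i_V2 at 3,0
solve → V1=-23.28, V2=5.295, V3=2.430, V4=29.70, V5=-49.90
aux → i_V1=-0.007674, i_V2=0.04597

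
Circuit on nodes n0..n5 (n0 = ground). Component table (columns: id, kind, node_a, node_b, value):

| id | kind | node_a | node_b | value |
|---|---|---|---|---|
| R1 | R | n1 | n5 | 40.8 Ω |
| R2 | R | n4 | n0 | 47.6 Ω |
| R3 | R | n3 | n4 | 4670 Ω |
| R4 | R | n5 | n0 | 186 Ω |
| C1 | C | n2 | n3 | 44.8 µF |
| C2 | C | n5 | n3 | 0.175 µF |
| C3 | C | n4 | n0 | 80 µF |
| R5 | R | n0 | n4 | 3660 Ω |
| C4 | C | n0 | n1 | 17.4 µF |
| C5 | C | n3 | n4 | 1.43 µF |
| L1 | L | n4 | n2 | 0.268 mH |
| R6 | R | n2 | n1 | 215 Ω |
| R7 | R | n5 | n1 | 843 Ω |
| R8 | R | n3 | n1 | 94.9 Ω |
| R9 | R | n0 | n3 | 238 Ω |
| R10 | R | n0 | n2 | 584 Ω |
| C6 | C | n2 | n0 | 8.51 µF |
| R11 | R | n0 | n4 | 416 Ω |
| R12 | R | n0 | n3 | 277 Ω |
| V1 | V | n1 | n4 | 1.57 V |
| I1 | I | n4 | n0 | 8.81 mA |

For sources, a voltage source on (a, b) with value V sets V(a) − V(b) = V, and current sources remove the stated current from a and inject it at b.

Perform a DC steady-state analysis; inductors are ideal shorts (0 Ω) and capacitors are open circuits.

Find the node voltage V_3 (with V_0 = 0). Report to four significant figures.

Apply KCL at each of the 5 non-ground nodes and solve the resulting linear system.
Node n1: branches {R1, C4, R6, R7, R8, V1} → V_1 = 0.9080
Node n2: branches {C1, L1, R6, R10, C6} → V_2 = -0.6620
Node n3: branches {R3, C1, C2, C5, R8, R9, R12} → V_3 = 0.5078
Node n4: branches {R2, R3, C3, R5, C5, L1, R11, V1, I1} → V_4 = -0.6620
Node n5: branches {R1, R4, C2, R7} → V_5 = 0.7509
Source currents: i(L1)=-0.008436, i(V1)=-0.01556

0.5078 V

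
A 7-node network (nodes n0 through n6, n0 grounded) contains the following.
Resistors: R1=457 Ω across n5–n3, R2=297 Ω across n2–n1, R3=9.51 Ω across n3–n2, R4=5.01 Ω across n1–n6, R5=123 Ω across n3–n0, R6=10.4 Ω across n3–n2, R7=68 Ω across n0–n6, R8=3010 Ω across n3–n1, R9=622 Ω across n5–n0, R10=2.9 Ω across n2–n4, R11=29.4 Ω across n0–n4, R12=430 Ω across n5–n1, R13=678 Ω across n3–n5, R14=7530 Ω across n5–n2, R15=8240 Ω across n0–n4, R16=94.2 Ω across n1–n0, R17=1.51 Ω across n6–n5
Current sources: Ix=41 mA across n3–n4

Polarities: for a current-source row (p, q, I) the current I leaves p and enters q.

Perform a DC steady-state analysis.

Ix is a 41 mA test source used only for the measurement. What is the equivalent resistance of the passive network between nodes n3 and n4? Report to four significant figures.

Apply KCL at each of the 6 non-ground nodes and solve the resulting linear system.
Node n1: branches {R2, R4, R8, R12, R16} → V_1 = -0.02883
Node n2: branches {R2, R3, R6, R10, R14} → V_2 = -0.03437
Node n3: branches {R1, R3, R5, R6, R8, R13, Ix} → V_3 = -0.2251
Node n4: branches {R10, R11, R15, Ix} → V_4 = 0.07692
Node n5: branches {R1, R9, R12, R13, R14, R17} → V_5 = -0.03091
Node n6: branches {R4, R7, R17} → V_6 = -0.02991

R_eq = 7.366 Ω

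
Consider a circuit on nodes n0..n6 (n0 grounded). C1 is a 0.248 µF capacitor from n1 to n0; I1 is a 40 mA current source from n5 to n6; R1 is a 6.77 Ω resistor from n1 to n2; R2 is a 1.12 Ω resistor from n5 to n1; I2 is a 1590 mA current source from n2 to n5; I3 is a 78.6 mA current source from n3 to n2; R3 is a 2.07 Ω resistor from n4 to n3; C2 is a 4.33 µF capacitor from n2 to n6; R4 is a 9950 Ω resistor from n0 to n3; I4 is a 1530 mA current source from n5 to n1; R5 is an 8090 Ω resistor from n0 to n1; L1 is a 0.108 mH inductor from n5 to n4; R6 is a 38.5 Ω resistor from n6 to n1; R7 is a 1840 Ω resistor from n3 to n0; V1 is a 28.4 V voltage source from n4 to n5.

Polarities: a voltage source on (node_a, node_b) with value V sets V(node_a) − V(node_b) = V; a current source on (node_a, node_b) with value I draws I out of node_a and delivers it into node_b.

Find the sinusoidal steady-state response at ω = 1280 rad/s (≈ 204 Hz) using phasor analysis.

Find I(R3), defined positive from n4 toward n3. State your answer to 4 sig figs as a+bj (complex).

0.08374+0.005369j A

Apply KCL at each of the 6 non-ground nodes and solve the resulting linear system.
Node n1: branches {C1, R1, R2, I4, R5, R6} → V_1 = -20.17+8.354j
Node n2: branches {R1, I2, I3, C2} → V_2 = -30.29+8.770j
Node n3: branches {I3, R3, R4, R7} → V_3 = 7.989+8.337j
Node n4: branches {R3, L1, V1} → V_4 = 8.162+8.348j
Node n5: branches {I1, R2, I2, I4, L1, V1} → V_5 = -20.24+8.348j
Node n6: branches {I1, C2, R6} → V_6 = -19.22+5.991j
Source currents: i(V1)=-0.08374+205.4j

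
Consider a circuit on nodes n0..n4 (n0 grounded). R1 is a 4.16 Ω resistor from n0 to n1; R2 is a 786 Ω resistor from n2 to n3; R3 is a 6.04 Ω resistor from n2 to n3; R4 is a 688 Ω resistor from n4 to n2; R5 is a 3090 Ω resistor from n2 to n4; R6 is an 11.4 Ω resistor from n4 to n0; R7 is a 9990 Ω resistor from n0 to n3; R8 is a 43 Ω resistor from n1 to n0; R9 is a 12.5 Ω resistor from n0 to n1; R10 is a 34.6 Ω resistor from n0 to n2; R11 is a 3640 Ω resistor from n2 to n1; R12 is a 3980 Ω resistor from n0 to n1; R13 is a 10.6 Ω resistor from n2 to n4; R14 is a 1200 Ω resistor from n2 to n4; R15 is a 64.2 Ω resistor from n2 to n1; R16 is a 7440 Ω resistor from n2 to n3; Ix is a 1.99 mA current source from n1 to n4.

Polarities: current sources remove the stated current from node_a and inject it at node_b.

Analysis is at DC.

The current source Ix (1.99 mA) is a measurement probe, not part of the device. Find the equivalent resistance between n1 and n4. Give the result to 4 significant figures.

MNA unknowns: 4 node voltages V₁..V_4
R1: Y=0.2404 on G[0,1]
R2: Y=0.001272 on G[2,3]
R3: Y=0.1656 on G[2,3]
R4: Y=0.001453 on G[4,2]
R5: Y=0.0003236 on G[2,4]
R6: Y=0.08772 on G[4,0]
R7: Y=0.0001001 on G[0,3]
R8: Y=0.02326 on G[1,0]
R9: Y=0.08000 on G[0,1]
R10: Y=0.02890 on G[0,2]
R11: Y=0.0002747 on G[2,1]
R12: Y=0.0002513 on G[0,1]
R13: Y=0.09434 on G[2,4]
R14: Y=0.0008333 on G[2,4]
R15: Y=0.01558 on G[2,1]
R16: Y=0.0001344 on G[2,3]
Ix: z[1]−=0.00199, z[4]+=0.00199
solve → V1=-0.005064, V2=0.01061, V3=0.01060, V4=0.01635

R_eq = 10.76 Ω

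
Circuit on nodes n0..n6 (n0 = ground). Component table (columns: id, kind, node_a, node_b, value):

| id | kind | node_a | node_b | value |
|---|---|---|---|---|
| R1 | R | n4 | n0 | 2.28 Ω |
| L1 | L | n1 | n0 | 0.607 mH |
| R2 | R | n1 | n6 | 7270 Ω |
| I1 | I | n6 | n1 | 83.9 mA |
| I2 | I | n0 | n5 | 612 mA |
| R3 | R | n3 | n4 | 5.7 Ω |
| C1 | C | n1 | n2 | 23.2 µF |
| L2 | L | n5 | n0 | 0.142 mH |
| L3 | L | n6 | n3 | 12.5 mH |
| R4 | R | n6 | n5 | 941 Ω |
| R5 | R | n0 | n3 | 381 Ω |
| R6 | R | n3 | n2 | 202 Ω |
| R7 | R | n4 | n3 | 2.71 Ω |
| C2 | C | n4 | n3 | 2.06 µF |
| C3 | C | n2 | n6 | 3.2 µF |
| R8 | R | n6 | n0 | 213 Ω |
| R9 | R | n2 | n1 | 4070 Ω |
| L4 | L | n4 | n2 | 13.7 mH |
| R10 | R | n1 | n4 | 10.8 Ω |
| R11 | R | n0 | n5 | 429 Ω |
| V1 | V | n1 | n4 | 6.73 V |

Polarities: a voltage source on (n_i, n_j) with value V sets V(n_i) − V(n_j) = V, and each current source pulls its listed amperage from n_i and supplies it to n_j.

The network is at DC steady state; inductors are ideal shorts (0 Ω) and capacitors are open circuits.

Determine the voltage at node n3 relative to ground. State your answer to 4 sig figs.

Apply KCL at each of the 6 non-ground nodes and solve the resulting linear system.
Node n1: branches {L1, R2, I1, C1, R9, R10, V1} → V_1 = 0.000
Node n2: branches {C1, R6, C3, R9, L4} → V_2 = -6.730
Node n3: branches {R3, L3, R5, R6, R7, C2} → V_3 = -6.778
Node n4: branches {R1, R3, R7, C2, L4, R10, V1} → V_4 = -6.730
Node n5: branches {I2, L2, R4, R11} → V_5 = 0.000
Node n6: branches {R2, I1, L3, R4, C3, R8} → V_6 = -6.778
Source currents: i(L1)=3.009, i(L2)=0.6048, i(L3)=-0.04395, i(L4)=-0.001418, i(V1)=-3.550

-6.778 V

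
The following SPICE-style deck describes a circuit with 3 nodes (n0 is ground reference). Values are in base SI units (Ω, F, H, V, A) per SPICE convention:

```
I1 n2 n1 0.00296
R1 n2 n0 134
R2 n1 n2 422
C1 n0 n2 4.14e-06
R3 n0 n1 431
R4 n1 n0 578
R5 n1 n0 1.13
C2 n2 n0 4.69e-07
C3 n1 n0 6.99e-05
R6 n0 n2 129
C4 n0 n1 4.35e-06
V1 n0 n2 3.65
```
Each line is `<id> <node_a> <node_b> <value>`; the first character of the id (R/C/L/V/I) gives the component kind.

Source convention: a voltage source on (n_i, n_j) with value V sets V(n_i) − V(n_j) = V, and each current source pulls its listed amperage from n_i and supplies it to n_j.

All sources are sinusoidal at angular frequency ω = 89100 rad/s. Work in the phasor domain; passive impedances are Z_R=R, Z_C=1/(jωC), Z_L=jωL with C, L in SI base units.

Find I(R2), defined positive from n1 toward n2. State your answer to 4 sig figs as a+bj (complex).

Element admittances at ω=89100 rad/s:
  I1: injects 0.00296 A into n1 (from n2)
  Y(R1) = 0.007463+0.000j S between n2,n0
  Y(R2) = 0.002370+0.000j S between n1,n2
  Y(C1) = 0.000+0.3689j S between n0,n2
  Y(R3) = 0.002320+0.000j S between n0,n1
  Y(R4) = 0.001730+0.000j S between n1,n0
  Y(R5) = 0.8850+0.000j S between n1,n0
  Y(C2) = 0.000+0.04179j S between n2,n0
  Y(C3) = 0.000+6.228j S between n1,n0
  Y(R6) = 0.007752+0.000j S between n0,n2
  Y(C4) = 0.000+0.3876j S between n0,n1
  V1: constraint V(n0)−V(n2) = 3.65
Assemble and solve the 3×3 MNA system:
  V(n1)=-0.0001138+0.0008446j  V(n2)=-3.650+0.000j
  i(V1)=-0.06122-1.499j

0.008649+2.002e-06j A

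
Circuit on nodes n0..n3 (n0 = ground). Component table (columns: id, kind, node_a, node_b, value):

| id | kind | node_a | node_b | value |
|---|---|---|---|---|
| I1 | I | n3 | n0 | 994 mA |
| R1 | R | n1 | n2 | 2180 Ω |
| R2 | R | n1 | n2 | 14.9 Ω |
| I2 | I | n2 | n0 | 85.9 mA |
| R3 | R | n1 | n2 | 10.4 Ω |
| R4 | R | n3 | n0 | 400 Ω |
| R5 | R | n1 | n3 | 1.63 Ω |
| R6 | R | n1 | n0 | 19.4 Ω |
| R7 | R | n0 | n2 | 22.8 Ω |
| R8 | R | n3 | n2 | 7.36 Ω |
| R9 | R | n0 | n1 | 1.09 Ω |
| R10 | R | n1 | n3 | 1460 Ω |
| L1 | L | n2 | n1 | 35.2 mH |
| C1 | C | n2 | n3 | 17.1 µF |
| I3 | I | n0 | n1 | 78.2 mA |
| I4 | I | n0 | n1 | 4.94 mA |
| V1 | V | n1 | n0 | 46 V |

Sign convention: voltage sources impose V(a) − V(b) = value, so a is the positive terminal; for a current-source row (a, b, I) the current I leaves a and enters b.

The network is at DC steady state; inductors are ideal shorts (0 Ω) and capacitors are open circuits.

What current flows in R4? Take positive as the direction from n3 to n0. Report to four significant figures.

0.1113 A

MNA unknowns: 3 node voltages V₁..V_3 plus 2 source currents (L1, V1)
I1: z[3]−=0.994, z[0]+=0.994
R1: Y=0.0004587 on G[1,2]
R2: Y=0.06711 on G[1,2]
I2: z[2]−=0.0859, z[0]+=0.0859
R3: Y=0.09615 on G[1,2]
R4: Y=0.002500 on G[3,0]
R5: Y=0.6135 on G[1,3]
R6: Y=0.05155 on G[1,0]
R7: Y=0.04386 on G[0,2]
R8: Y=0.1359 on G[3,2]
R9: Y=0.9174 on G[0,1]
R10: Y=0.0006849 on G[1,3]
L1: row V2−V1=0, i_L1 at 2,1
C1: Y=0.000 on G[2,3]
I3: z[0]−=0.0782, z[1]+=0.0782
I4: z[0]−=0.00494, z[1]+=0.00494
V1: row V1−V0=46, i_V1 at 1,0
solve → V1=46.00, V2=46.00, V3=44.53
aux → i_L1=-2.304, i_V1=-47.70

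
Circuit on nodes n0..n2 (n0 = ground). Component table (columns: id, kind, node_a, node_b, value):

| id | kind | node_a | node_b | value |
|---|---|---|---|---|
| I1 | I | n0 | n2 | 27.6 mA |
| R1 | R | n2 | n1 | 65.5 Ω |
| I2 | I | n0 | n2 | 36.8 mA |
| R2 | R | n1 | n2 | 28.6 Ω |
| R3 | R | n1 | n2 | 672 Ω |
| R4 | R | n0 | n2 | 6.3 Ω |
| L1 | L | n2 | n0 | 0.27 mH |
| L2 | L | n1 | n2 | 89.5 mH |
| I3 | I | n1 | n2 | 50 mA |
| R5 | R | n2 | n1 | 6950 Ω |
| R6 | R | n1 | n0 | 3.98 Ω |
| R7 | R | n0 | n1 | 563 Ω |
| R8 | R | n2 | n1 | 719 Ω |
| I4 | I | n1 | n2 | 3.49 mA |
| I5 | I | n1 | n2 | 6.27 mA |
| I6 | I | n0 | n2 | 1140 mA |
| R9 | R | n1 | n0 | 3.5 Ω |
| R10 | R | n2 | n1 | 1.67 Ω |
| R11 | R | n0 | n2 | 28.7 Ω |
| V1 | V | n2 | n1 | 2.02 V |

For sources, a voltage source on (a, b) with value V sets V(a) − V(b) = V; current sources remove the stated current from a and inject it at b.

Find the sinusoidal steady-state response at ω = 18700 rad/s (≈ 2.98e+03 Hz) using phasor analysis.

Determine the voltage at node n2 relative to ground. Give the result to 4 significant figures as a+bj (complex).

Element admittances at ω=18700 rad/s:
  I1: injects 0.0276 A into n2 (from n0)
  Y(R1) = 0.01527+0.000j S between n2,n1
  I2: injects 0.0368 A into n2 (from n0)
  Y(R2) = 0.03497+0.000j S between n1,n2
  Y(R3) = 0.001488+0.000j S between n1,n2
  Y(R4) = 0.1587+0.000j S between n0,n2
  Y(L1) = 0.000-0.1981j S between n2,n0
  Y(L2) = 0.000-0.0005975j S between n1,n2
  I3: injects 0.05 A into n2 (from n1)
  Y(R5) = 0.0001439+0.000j S between n2,n1
  Y(R6) = 0.2513+0.000j S between n1,n0
  Y(R7) = 0.001776+0.000j S between n0,n1
  Y(R8) = 0.001391+0.000j S between n2,n1
  I4: injects 0.00349 A into n2 (from n1)
  I5: injects 0.00627 A into n2 (from n1)
  I6: injects 1.14 A into n2 (from n0)
  Y(R9) = 0.2857+0.000j S between n1,n0
  Y(R10) = 0.5988+0.000j S between n2,n1
  Y(R11) = 0.03484+0.000j S between n0,n2
  V1: constraint V(n2)−V(n1) = 2.02
Assemble and solve the 3×3 MNA system:
  V(n1)=0.8973+0.7890j  V(n2)=2.917+0.7890j
  i(V1)=-0.7740+0.4263j

2.917+0.7890j V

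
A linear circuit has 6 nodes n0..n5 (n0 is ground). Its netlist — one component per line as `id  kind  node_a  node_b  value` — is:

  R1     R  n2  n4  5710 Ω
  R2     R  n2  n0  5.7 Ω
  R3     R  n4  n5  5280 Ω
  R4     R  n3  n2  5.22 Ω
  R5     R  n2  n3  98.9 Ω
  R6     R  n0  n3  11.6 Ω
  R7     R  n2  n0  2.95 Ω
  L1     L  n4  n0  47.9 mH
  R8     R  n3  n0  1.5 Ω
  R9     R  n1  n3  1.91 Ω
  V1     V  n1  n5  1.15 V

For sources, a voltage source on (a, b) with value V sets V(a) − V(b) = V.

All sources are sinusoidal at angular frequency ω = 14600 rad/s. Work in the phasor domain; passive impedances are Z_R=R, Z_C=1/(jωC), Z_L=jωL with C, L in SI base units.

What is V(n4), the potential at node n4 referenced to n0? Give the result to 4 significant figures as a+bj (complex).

MNA unknowns: 5 node voltages V₁..V_5 plus 1 source current (V1)
R1: Y=0.0001751+0.000j on G[2,4]
R2: Y=0.1754+0.000j on G[2,0]
R3: Y=0.0001894+0.000j on G[4,5]
R4: Y=0.1916+0.000j on G[3,2]
R5: Y=0.01011+0.000j on G[2,3]
R6: Y=0.08621+0.000j on G[0,3]
R7: Y=0.3390+0.000j on G[2,0]
L1: Y=0.000-0.001430j on G[4,0]
R8: Y=0.6667+0.000j on G[3,0]
R9: Y=0.5236+0.000j on G[1,3]
V1: row V1−V5=1.15, i_V1 at 1,5
solve → V1=0.0006354-8.966e-05j, V2=5.664e-05-4.565e-05j, V3=0.0002328-3.799e-05j, V4=-0.03642-0.1429j, V5=-1.149-8.966e-05j
aux → i_V1=-0.0002108+2.706e-05j

-0.03642-0.1429j V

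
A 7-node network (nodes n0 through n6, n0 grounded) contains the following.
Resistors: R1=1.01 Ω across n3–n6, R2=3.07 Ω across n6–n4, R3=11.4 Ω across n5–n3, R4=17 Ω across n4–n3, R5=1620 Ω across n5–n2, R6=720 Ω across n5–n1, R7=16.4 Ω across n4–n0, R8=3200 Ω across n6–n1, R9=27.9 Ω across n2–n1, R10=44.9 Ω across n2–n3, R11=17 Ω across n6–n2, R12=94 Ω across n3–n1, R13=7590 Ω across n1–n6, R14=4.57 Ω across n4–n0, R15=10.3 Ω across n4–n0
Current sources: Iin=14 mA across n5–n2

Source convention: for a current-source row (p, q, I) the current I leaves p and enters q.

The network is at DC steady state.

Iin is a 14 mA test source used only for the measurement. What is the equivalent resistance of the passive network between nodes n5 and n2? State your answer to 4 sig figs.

R_eq = 22.13 Ω

MNA unknowns: 6 node voltages V₁..V_6
R1: Y=0.9901 on G[3,6]
R2: Y=0.3257 on G[6,4]
R3: Y=0.08772 on G[5,3]
R4: Y=0.05882 on G[4,3]
R5: Y=0.0006173 on G[5,2]
R6: Y=0.001389 on G[5,1]
R7: Y=0.06098 on G[4,0]
R8: Y=0.0003125 on G[6,1]
R9: Y=0.03584 on G[2,1]
R10: Y=0.02227 on G[2,3]
R11: Y=0.05882 on G[6,2]
R12: Y=0.01064 on G[3,1]
R13: Y=0.0001318 on G[1,6]
R14: Y=0.2188 on G[4,0]
R15: Y=0.09709 on G[4,0]
Iin: z[5]−=0.014, z[2]+=0.014
solve → V1=0.1047, V2=0.1495, V3=-0.007137, V4=0.000, V5=-0.1604, V6=0.001289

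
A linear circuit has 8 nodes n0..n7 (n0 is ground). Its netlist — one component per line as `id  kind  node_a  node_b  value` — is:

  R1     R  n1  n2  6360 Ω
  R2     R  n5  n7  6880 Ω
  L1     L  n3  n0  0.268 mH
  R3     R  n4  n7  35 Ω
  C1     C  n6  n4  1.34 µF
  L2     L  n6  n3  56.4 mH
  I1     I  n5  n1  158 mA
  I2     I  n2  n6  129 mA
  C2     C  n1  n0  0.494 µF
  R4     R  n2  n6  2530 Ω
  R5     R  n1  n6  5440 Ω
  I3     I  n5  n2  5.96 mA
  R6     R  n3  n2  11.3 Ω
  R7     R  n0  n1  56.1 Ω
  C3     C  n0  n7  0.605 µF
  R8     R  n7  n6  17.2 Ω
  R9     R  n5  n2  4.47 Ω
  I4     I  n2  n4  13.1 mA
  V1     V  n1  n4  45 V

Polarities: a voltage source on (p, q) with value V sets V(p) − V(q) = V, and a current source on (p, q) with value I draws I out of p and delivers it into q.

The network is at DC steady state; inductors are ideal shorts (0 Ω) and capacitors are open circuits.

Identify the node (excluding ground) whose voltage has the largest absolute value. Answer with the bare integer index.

1

Apply KCL at each of the 7 non-ground nodes and solve the resulting linear system.
Node n1: branches {R1, I1, C2, R5, R7, V1} → V_1 = 27.67
Node n2: branches {R1, I2, R4, I3, R6, R9, I4} → V_2 = -3.324
Node n3: branches {L1, L2, R6} → V_3 = 0.000
Node n4: branches {R3, C1, I4, V1} → V_4 = -17.33
Node n5: branches {R2, I1, I3, R9} → V_5 = -4.058
Node n6: branches {C1, L2, I2, R4, R5, R8} → V_6 = 0.000
Node n7: branches {R2, R3, C3, R8} → V_7 = -5.708
Source currents: i(L1)=-0.4932, i(L2)=-0.1991, i(V1)=-0.3452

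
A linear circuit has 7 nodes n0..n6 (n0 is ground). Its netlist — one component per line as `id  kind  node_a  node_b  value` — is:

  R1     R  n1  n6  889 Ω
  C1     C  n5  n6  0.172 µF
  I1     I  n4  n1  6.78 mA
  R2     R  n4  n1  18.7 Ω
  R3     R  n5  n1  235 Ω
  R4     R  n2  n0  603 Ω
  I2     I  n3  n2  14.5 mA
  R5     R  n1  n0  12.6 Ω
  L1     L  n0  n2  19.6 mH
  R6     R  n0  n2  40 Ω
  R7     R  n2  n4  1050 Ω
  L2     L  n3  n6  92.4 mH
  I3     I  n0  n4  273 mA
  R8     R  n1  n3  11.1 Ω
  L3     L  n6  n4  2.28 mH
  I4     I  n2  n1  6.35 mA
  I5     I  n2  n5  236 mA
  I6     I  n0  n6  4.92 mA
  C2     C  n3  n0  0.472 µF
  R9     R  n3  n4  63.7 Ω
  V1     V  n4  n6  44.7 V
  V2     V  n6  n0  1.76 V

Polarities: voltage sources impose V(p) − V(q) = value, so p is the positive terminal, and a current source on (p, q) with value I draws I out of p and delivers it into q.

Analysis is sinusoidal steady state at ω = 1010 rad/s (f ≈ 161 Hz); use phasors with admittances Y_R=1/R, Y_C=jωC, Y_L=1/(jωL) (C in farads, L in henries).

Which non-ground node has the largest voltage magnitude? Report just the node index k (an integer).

5

Apply KCL at each of the 6 non-ground nodes and solve the resulting linear system.
Node n1: branches {R1, I1, R2, R3, R5, R8, I4} → V_1 = 22.49+1.315j
Node n2: branches {R4, I2, L1, R6, R7, I4, I5} → V_2 = -1.530-2.799j
Node n3: branches {I2, L2, R8, C2, R9} → V_3 = 25.58+3.418j
Node n4: branches {I1, R2, R7, I3, L3, R9, V1} → V_4 = 46.46+0.000j
Node n5: branches {C1, R3, I5} → V_5 = 77.88-1.792j
Node n6: branches {R1, C1, L2, L3, I6, V1, V2} → V_6 = 1.760+0.000j
Source currents: i(V1)=-1.389+19.53j, i(V2)=-1.324-0.1192j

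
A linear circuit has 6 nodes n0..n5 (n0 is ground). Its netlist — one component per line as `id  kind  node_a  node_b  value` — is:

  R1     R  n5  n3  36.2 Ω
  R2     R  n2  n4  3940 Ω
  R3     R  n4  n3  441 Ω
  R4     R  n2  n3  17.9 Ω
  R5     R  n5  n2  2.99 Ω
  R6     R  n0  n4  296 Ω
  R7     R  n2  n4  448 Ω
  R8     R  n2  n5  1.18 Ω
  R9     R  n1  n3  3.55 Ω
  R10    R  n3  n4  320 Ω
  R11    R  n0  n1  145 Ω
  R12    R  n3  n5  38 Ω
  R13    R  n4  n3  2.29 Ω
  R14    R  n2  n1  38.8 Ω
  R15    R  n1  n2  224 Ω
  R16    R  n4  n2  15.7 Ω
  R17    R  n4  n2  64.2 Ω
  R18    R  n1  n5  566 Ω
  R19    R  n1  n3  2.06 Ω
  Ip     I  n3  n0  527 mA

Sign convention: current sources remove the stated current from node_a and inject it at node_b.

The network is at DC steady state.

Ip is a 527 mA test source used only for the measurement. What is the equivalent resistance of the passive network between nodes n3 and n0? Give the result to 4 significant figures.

R_eq = 98.12 Ω

MNA unknowns: 5 node voltages V₁..V_5
R1: Y=0.02762 on G[5,3]
R2: Y=0.0002538 on G[2,4]
R3: Y=0.002268 on G[4,3]
R4: Y=0.05587 on G[2,3]
R5: Y=0.3344 on G[5,2]
R6: Y=0.003378 on G[0,4]
R7: Y=0.002232 on G[2,4]
R8: Y=0.8475 on G[2,5]
R9: Y=0.2817 on G[1,3]
R10: Y=0.003125 on G[3,4]
R11: Y=0.006897 on G[0,1]
R12: Y=0.02632 on G[3,5]
R13: Y=0.4367 on G[4,3]
R14: Y=0.02577 on G[2,1]
R15: Y=0.004464 on G[1,2]
R16: Y=0.06369 on G[4,2]
R17: Y=0.01558 on G[4,2]
R18: Y=0.001767 on G[1,5]
R19: Y=0.4854 on G[1,3]
Ip: z[3]−=0.527, z[0]+=0.527
solve → V1=-51.26, V2=-51.51, V3=-51.71, V4=-51.35, V5=-51.52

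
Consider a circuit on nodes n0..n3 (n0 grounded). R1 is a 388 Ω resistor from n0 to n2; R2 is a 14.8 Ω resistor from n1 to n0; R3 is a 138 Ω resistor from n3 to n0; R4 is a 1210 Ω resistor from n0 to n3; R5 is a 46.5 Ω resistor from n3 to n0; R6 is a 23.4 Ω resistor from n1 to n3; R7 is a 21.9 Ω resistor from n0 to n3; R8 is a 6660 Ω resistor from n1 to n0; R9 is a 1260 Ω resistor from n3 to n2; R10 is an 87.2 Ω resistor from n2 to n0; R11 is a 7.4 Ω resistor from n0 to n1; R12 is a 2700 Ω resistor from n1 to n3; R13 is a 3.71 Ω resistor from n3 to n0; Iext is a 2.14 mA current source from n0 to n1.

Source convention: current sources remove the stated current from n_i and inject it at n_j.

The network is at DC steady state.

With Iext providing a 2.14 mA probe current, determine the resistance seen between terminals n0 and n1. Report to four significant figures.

MNA unknowns: 3 node voltages V₁..V_3
R1: Y=0.002577 on G[0,2]
R2: Y=0.06757 on G[1,0]
R3: Y=0.007246 on G[3,0]
R4: Y=0.0008264 on G[0,3]
R5: Y=0.02151 on G[3,0]
R6: Y=0.04274 on G[1,3]
R7: Y=0.04566 on G[0,3]
R8: Y=0.0001502 on G[1,0]
R9: Y=0.0007937 on G[3,2]
R10: Y=0.01147 on G[2,0]
R11: Y=0.1351 on G[0,1]
R12: Y=0.0003704 on G[1,3]
R13: Y=0.2695 on G[3,0]
Iext: z[0]−=0.00214, z[1]+=0.00214
solve → V1=0.008873, V2=5.264e-05, V3=0.0009842

R_eq = 4.146 Ω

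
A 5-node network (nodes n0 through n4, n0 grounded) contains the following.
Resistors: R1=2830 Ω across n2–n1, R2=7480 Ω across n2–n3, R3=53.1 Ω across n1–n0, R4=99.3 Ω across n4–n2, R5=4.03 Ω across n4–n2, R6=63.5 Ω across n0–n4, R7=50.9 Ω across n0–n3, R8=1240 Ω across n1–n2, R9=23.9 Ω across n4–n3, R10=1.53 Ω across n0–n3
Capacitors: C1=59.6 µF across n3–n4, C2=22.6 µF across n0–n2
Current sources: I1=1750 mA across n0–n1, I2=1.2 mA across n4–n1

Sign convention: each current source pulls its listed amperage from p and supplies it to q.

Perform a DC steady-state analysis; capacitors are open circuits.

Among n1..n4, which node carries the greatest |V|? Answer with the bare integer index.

MNA unknowns: 4 node voltages V₁..V_4
R1: Y=0.0003534 on G[2,1]
R2: Y=0.0001337 on G[2,3]
R3: Y=0.01883 on G[1,0]
R4: Y=0.01007 on G[4,2]
R5: Y=0.2481 on G[4,2]
R6: Y=0.01575 on G[0,4]
C1: Y=0.000 on G[3,4]
R7: Y=0.01965 on G[0,3]
R8: Y=0.0008065 on G[1,2]
I1: z[0]−=1.75, z[1]+=1.75
R9: Y=0.04184 on G[4,3]
R10: Y=0.6536 on G[0,3]
C2: Y=0.000 on G[0,2]
I2: z[4]−=0.0012, z[1]+=0.0012
solve → V1=87.72, V2=2.157, V3=0.1041, V4=1.773

1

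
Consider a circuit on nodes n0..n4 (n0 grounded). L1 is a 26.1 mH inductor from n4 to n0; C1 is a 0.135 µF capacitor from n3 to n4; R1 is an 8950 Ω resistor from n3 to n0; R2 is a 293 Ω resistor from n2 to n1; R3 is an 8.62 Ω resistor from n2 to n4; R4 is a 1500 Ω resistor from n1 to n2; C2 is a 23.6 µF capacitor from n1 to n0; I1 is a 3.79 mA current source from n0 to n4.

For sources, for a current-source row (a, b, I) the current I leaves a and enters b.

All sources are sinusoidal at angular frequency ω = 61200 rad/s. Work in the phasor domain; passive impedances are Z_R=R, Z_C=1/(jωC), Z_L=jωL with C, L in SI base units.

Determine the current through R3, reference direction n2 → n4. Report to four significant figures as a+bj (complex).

-0.003601-0.0005555j A

Apply KCL at each of the 4 non-ground nodes and solve the resulting linear system.
Node n1: branches {R2, R4, C2} → V_1 = 0.0003846-0.002493j
Node n2: branches {R2, R3, R4} → V_2 = 0.8832+0.1337j
Node n3: branches {C1, R1} → V_3 = 0.9122+0.1508j
Node n4: branches {L1, C1, R3, I1} → V_4 = 0.9142+0.1385j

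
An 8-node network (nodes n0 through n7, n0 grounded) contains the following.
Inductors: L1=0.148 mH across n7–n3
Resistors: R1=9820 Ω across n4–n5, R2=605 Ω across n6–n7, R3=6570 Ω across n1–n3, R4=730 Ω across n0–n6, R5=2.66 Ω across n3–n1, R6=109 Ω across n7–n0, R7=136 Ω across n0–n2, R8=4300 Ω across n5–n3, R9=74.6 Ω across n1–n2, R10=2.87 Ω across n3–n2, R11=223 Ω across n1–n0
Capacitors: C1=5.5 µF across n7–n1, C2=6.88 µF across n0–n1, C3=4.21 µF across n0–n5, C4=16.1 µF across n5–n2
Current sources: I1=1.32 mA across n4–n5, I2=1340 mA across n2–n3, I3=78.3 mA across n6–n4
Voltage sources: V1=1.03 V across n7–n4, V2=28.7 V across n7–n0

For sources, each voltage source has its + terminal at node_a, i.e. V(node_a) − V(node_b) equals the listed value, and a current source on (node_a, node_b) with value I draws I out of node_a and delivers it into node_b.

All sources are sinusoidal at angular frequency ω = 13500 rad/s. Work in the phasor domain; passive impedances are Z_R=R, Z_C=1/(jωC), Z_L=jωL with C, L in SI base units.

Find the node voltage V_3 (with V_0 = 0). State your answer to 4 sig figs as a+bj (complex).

Apply KCL at each of the 7 non-ground nodes and solve the resulting linear system.
Node n1: branches {R3, C1, C2, R5, R9, R11} → V_1 = 30.67-14.00j
Node n2: branches {I2, R7, C4, R9, R10} → V_2 = 31.37-10.32j
Node n3: branches {L1, R3, I2, R5, R8, R10} → V_3 = 37.23-6.338j
Node n4: branches {R1, I1, I3, V1} → V_4 = 27.67+0.000j
Node n5: branches {R1, I1, C3, C4, R8} → V_5 = 24.87-8.194j
Node n6: branches {R2, R4, I3} → V_6 = -10.21+0.000j
Node n7: branches {L1, R2, C1, R6, V1, V2} → V_7 = 28.70+0.000j
Source currents: i(V1)=-0.07670+0.0008344j, i(V2)=-2.384-4.123j

37.23-6.338j V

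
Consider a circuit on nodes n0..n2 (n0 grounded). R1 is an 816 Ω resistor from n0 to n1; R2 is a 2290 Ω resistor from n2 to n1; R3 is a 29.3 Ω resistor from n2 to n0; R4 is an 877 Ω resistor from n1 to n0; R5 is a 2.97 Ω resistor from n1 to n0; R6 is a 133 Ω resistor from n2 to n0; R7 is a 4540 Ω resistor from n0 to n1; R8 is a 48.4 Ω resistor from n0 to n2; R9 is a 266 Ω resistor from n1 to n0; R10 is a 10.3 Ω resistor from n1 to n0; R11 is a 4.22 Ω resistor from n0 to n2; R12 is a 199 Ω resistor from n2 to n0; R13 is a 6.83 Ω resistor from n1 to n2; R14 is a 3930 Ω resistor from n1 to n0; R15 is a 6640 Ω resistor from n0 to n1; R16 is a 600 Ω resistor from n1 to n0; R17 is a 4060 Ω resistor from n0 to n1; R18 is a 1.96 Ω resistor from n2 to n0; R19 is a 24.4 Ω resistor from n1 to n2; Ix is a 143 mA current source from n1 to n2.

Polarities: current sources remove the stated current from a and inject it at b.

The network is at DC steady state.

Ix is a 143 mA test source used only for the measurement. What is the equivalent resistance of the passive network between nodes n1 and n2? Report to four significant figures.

Element admittances at DC:
  Y(R1) = 0.001225 S between n0,n1
  Y(R2) = 0.0004367 S between n2,n1
  Y(R3) = 0.03413 S between n2,n0
  Y(R4) = 0.001140 S between n1,n0
  Y(R5) = 0.3367 S between n1,n0
  Y(R6) = 0.007519 S between n2,n0
  Y(R7) = 0.0002203 S between n0,n1
  Y(R8) = 0.02066 S between n0,n2
  Y(R9) = 0.003759 S between n1,n0
  Y(R10) = 0.09709 S between n1,n0
  Y(R11) = 0.2370 S between n0,n2
  Y(R12) = 0.005025 S between n2,n0
  Y(R13) = 0.1464 S between n1,n2
  Y(R14) = 0.0002545 S between n1,n0
  Y(R15) = 0.0001506 S between n0,n1
  Y(R16) = 0.001667 S between n1,n0
  Y(R17) = 0.0002463 S between n0,n1
  Y(R18) = 0.5102 S between n2,n0
  Y(R19) = 0.04098 S between n1,n2
  Ix: injects 0.143 A into n2 (from n1)
Assemble and solve the 2×2 MNA system:
  V(n1)=-0.1953  V(n2)=0.1061

R_eq = 2.107 Ω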